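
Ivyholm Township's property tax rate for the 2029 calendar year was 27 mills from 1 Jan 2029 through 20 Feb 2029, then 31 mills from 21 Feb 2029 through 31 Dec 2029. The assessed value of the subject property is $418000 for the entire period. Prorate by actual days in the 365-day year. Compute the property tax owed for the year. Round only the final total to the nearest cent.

$12724.38

1 Jan – 20 Feb 2029: 51 days at 27 mills → $418000 × 2.7% × 51/365 = $1576.9479
21 Feb – 31 Dec 2029: 314 days at 31 mills → $418000 × 3.1% × 314/365 = $11147.4301
Total = $12724.3781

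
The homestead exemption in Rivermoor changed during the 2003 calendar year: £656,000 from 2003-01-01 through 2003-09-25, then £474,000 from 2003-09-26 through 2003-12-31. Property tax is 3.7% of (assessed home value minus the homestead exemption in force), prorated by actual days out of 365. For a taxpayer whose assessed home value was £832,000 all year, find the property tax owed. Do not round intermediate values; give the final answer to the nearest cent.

£8,301.58

2003-01-01 to 2003-09-25: 268 days, exemption £656,000 → (£832,000 − £656,000) × 3.7% × 268/365 = £4,781.4137
2003-09-26 to 2003-12-31: 97 days, exemption £474,000 → (£832,000 − £474,000) × 3.7% × 97/365 = £3,520.1699
Total = £8,301.5836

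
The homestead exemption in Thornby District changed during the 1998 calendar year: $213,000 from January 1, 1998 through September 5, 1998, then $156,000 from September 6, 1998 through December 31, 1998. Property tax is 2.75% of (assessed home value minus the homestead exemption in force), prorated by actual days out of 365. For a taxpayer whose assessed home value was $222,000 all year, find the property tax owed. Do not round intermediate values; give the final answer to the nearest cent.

$749.96

January 1 – September 5, 1998: 248 days, exemption $213,000 → ($222,000 − $213,000) × 2.75% × 248/365 = $168.1644
September 6 – December 31, 1998: 117 days, exemption $156,000 → ($222,000 − $156,000) × 2.75% × 117/365 = $581.7945
Total = $749.9589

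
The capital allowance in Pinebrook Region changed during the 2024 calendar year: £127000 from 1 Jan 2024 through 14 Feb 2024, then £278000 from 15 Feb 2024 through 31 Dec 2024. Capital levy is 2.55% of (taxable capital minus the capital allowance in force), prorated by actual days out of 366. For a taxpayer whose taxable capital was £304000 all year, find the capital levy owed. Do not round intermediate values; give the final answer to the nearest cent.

1 Jan – 14 Feb 2024: 45 days, exemption £127000 → (£304000 − £127000) × 2.55% × 45/366 = £554.9385
15 Feb – 31 Dec 2024: 321 days, exemption £278000 → (£304000 − £278000) × 2.55% × 321/366 = £581.4836
Total = £1136.4221

£1136.42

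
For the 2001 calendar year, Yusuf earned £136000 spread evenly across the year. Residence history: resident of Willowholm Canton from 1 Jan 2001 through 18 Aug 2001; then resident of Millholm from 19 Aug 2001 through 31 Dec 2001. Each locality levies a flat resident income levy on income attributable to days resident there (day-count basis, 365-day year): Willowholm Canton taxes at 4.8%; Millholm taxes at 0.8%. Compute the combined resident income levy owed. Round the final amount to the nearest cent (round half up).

Willowholm Canton, 1 Jan – 18 Aug 2001: 230 days → £136000 × 4.8% × 230/365 = £4113.5342
Millholm, 19 Aug – 31 Dec 2001: 135 days → £136000 × 0.8% × 135/365 = £402.4110
Total = £4515.9452

£4515.95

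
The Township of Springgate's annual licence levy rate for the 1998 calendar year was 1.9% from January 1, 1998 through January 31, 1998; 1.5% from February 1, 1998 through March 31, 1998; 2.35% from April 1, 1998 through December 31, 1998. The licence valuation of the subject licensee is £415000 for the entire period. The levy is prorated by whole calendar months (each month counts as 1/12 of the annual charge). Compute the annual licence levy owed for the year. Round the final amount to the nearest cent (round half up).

January 1 – January 31, 1998: 1 month at 1.9% → £415000 × 1.9% × 1/12 = £657.0833
February 1 – March 31, 1998: 2 months at 1.5% → £415000 × 1.5% × 2/12 = £1037.5000
April 1 – December 31, 1998: 9 months at 2.35% → £415000 × 2.35% × 9/12 = £7314.3750
Total = £9008.9583

£9008.96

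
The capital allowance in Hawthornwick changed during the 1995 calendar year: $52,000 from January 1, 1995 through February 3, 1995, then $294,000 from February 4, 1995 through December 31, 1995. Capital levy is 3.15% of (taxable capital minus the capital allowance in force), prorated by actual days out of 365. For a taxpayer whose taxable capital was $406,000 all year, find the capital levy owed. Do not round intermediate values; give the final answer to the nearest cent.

January 1 – February 3, 1995: 34 days, exemption $52,000 → ($406,000 − $52,000) × 3.15% × 34/365 = $1,038.7233
February 4 – December 31, 1995: 331 days, exemption $294,000 → ($406,000 − $294,000) × 3.15% × 331/365 = $3,199.3644
Total = $4,238.0877

$4,238.09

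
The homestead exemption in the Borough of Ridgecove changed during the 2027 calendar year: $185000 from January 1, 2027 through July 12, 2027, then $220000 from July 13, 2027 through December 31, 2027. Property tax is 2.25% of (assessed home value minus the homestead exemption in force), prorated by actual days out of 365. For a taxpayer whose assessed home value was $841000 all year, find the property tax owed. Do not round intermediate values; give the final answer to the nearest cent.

$14388.90

January 1 – July 12, 2027: 193 days, exemption $185000 → ($841000 − $185000) × 2.25% × 193/365 = $7804.6027
July 13 – December 31, 2027: 172 days, exemption $220000 → ($841000 − $220000) × 2.25% × 172/365 = $6584.3014
Total = $14388.9041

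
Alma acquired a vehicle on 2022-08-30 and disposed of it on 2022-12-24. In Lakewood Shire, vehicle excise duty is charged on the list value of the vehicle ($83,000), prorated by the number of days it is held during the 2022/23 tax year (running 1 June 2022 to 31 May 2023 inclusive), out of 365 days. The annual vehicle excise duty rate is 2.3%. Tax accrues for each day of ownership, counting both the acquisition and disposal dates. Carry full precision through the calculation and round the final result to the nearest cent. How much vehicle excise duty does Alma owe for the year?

Days held (2022-08-30 to 2022-12-24): 117 out of 365
Tax = $83,000 × 2.3% × 117/365 = $611.9260

$611.93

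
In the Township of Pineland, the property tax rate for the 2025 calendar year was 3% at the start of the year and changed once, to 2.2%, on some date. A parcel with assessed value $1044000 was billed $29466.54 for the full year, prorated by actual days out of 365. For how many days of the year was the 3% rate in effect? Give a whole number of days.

Let d = days at the first rate; then 365 − d days at the second rate.
$1044000 × [3%·d + 2.2%·(365−d)] / 365 = $29466.54
Solving gives d = 284, so the new rate took effect on 12 October 2025.

284 days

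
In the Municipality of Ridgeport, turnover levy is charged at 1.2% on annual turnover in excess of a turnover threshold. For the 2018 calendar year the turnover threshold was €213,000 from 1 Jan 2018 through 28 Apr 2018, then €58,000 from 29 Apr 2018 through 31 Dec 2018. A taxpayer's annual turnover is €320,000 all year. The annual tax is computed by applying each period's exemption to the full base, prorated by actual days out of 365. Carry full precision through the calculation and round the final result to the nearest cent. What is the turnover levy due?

€2,542.68

1 Jan – 28 Apr 2018: 118 days, exemption €213,000 → (€320,000 − €213,000) × 1.2% × 118/365 = €415.1014
29 Apr – 31 Dec 2018: 247 days, exemption €58,000 → (€320,000 − €58,000) × 1.2% × 247/365 = €2,127.5836
Total = €2,542.6849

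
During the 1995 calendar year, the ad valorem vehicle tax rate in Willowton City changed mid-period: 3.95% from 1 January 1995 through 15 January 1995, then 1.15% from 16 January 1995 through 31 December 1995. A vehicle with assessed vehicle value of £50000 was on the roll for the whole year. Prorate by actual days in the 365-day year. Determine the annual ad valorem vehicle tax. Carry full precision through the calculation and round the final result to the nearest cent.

£632.53

1 January – 15 January 1995: 15 days at 3.95% → £50000 × 3.95% × 15/365 = £81.1644
16 January – 31 December 1995: 350 days at 1.15% → £50000 × 1.15% × 350/365 = £551.3699
Total = £632.5342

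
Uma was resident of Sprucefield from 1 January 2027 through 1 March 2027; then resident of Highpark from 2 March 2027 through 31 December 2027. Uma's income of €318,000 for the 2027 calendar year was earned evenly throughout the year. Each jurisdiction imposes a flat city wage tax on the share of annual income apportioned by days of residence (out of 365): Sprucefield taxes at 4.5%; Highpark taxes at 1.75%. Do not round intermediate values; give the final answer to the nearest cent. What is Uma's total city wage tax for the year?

€7,002.53

Sprucefield, 1 January – 1 March 2027: 60 days → €318,000 × 4.5% × 60/365 = €2,352.3288
Highpark, 2 March – 31 December 2027: 305 days → €318,000 × 1.75% × 305/365 = €4,650.2055
Total = €7,002.5342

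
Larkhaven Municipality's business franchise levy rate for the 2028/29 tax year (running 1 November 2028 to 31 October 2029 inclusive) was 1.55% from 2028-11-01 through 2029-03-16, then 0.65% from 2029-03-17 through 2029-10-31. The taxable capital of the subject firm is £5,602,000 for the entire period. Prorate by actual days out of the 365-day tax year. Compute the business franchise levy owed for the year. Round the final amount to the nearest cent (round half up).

£55,198.88

2028-11-01 to 2029-03-16: 136 days at 1.55% → £5,602,000 × 1.55% × 136/365 = £32,353.4685
2029-03-17 to 2029-10-31: 229 days at 0.65% → £5,602,000 × 0.65% × 229/365 = £22,845.4164
Total = £55,198.8849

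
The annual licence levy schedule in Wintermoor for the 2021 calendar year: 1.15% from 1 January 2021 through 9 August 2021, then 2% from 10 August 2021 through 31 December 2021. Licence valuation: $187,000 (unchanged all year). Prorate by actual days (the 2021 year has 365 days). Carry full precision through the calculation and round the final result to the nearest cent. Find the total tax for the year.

$2,777.59

1 January – 9 August 2021: 221 days at 1.15% → $187,000 × 1.15% × 221/365 = $1,302.0836
10 August – 31 December 2021: 144 days at 2% → $187,000 × 2% × 144/365 = $1,475.5068
Total = $2,777.5904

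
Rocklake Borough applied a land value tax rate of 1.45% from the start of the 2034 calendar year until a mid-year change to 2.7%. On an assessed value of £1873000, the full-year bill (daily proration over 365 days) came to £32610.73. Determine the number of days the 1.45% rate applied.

Let d = days at the first rate; then 365 − d days at the second rate.
£1873000 × [1.45%·d + 2.7%·(365−d)] / 365 = £32610.73
Solving gives d = 280, so the new rate took effect on 8 Oct 2034.

280 days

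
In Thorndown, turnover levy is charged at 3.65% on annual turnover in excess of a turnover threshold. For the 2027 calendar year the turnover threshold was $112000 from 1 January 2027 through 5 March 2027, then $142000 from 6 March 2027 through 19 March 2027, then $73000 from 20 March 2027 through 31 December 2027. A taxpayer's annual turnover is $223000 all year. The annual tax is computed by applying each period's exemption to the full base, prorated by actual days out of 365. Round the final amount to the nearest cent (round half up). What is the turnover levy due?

1 January – 5 March 2027: 64 days, exemption $112000 → ($223000 − $112000) × 3.65% × 64/365 = $710.4000
6 March – 19 March 2027: 14 days, exemption $142000 → ($223000 − $142000) × 3.65% × 14/365 = $113.4000
20 March – 31 December 2027: 287 days, exemption $73000 → ($223000 − $73000) × 3.65% × 287/365 = $4305.0000
Total = $5128.8000

$5128.80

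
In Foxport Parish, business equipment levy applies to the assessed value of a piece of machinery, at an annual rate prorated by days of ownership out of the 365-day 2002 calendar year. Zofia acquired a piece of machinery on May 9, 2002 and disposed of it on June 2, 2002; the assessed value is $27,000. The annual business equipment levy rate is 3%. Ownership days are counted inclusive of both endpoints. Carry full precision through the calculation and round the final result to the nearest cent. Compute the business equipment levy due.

$55.48

Days held (May 9 – June 2, 2002): 25 out of 365
Tax = $27,000 × 3% × 25/365 = $55.4795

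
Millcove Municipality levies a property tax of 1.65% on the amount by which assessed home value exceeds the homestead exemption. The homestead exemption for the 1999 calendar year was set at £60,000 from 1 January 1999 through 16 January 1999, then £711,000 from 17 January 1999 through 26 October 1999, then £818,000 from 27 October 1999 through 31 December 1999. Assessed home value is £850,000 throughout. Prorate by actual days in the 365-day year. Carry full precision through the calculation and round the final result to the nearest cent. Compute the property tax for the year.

1 January – 16 January 1999: 16 days, exemption £60,000 → (£850,000 − £60,000) × 1.65% × 16/365 = £571.3973
17 January – 26 October 1999: 283 days, exemption £711,000 → (£850,000 − £711,000) × 1.65% × 283/365 = £1,778.2479
27 October – 31 December 1999: 66 days, exemption £818,000 → (£850,000 − £818,000) × 1.65% × 66/365 = £95.4740
Total = £2,445.1192

£2,445.12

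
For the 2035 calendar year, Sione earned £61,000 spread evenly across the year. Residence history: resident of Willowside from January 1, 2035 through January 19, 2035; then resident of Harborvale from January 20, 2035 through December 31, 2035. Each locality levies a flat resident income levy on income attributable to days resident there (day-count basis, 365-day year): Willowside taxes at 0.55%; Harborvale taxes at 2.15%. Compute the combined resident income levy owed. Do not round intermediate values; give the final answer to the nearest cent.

Willowside, January 1 – January 19, 2035: 19 days → £61,000 × 0.55% × 19/365 = £17.4644
Harborvale, January 20 – December 31, 2035: 346 days → £61,000 × 2.15% × 346/365 = £1,243.2301
Total = £1,260.6945

£1,260.69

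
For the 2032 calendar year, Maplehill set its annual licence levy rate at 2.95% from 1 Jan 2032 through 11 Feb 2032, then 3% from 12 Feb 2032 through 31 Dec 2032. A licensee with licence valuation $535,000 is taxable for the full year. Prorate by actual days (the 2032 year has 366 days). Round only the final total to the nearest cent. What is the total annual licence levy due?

1 Jan – 11 Feb 2032: 42 days at 2.95% → $535,000 × 2.95% × 42/366 = $1,811.1066
12 Feb – 31 Dec 2032: 324 days at 3% → $535,000 × 3% × 324/366 = $14,208.1967
Total = $16,019.3033

$16,019.30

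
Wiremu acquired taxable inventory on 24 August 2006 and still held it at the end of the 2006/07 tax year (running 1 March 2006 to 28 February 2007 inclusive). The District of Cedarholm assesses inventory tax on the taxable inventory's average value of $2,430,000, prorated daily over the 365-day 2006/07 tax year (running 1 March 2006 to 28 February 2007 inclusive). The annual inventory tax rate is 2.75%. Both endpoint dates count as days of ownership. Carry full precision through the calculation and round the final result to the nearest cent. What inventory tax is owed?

Days held (24 August 2006 – 28 February 2007): 189 out of 365
Tax = $2,430,000 × 2.75% × 189/365 = $34,602.5342

$34,602.53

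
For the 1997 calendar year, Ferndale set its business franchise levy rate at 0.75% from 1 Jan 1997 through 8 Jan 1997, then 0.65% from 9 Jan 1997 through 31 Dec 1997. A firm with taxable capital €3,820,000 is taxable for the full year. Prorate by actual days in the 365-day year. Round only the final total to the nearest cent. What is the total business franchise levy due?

€24,913.73

1 Jan – 8 Jan 1997: 8 days at 0.75% → €3,820,000 × 0.75% × 8/365 = €627.9452
9 Jan – 31 Dec 1997: 357 days at 0.65% → €3,820,000 × 0.65% × 357/365 = €24,285.7808
Total = €24,913.7260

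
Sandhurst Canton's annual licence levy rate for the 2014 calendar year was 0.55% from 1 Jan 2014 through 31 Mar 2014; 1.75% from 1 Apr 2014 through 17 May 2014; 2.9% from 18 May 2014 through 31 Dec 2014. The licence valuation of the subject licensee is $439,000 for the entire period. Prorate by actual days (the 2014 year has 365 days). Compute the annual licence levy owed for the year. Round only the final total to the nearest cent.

1 Jan – 31 Mar 2014: 90 days at 0.55% → $439,000 × 0.55% × 90/365 = $595.3562
1 Apr – 17 May 2014: 47 days at 1.75% → $439,000 × 1.75% × 47/365 = $989.2534
18 May – 31 Dec 2014: 228 days at 2.9% → $439,000 × 2.9% × 228/365 = $7,952.5151
Total = $9,537.1247

$9,537.12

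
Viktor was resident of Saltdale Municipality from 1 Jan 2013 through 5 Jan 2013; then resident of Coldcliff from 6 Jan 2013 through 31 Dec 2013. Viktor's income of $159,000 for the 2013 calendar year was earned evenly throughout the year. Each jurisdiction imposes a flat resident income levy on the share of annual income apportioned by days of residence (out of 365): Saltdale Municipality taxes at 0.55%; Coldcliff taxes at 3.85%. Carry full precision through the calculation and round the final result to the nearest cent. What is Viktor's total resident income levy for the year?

Saltdale Municipality, 1 Jan – 5 Jan 2013: 5 days → $159,000 × 0.55% × 5/365 = $11.9795
Coldcliff, 6 Jan – 31 Dec 2013: 360 days → $159,000 × 3.85% × 360/365 = $6,037.6438
Total = $6,049.6233

$6,049.62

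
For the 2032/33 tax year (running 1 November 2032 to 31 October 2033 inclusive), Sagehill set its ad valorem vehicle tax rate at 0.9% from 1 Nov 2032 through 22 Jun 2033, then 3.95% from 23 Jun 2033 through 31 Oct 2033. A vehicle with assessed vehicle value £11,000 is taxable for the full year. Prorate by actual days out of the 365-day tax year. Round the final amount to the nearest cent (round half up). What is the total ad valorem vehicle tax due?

£219.41

1 Nov 2032 – 22 Jun 2033: 234 days at 0.9% → £11,000 × 0.9% × 234/365 = £63.4685
23 Jun – 31 Oct 2033: 131 days at 3.95% → £11,000 × 3.95% × 131/365 = £155.9438
Total = £219.4123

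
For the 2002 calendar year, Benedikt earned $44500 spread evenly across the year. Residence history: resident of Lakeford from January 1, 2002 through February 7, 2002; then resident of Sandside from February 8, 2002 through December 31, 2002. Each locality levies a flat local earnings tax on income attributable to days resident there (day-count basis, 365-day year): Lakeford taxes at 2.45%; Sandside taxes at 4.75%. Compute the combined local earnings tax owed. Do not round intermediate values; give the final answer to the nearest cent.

$2007.19

Lakeford, January 1 – February 7, 2002: 38 days → $44500 × 2.45% × 38/365 = $113.5055
Sandside, February 8 – December 31, 2002: 327 days → $44500 × 4.75% × 327/365 = $1893.6884
Total = $2007.1938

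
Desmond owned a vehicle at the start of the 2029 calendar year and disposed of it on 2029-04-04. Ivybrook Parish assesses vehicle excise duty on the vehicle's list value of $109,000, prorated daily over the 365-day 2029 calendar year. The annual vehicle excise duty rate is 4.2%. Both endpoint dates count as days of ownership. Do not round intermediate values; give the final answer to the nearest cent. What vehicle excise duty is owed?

Days held (2029-01-01 to 2029-04-04): 94 out of 365
Tax = $109,000 × 4.2% × 94/365 = $1,178.9918

$1,178.99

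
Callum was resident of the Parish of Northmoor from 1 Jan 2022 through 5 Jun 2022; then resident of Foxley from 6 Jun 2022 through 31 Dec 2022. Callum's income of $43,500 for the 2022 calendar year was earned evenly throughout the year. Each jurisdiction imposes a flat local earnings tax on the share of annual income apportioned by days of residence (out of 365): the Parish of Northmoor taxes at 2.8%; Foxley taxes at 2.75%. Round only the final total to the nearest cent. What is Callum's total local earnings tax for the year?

The Parish of Northmoor, 1 Jan – 5 Jun 2022: 156 days → $43,500 × 2.8% × 156/365 = $520.5699
Foxley, 6 Jun – 31 Dec 2022: 209 days → $43,500 × 2.75% × 209/365 = $684.9760
Total = $1,205.5459

$1,205.55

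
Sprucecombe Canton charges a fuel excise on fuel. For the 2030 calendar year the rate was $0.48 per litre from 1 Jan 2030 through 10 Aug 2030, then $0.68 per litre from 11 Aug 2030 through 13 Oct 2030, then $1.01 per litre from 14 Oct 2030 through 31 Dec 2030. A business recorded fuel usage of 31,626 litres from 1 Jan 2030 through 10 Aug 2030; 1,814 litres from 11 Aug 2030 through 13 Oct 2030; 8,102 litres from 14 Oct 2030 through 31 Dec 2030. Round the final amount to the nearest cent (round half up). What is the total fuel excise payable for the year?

$24,597.02

1 Jan – 10 Aug 2030: 31,626 litres at $0.48/litre → $15,180.48
11 Aug – 13 Oct 2030: 1,814 litres at $0.68/litre → $1,233.52
14 Oct – 31 Dec 2030: 8,102 litres at $1.01/litre → $8,183.02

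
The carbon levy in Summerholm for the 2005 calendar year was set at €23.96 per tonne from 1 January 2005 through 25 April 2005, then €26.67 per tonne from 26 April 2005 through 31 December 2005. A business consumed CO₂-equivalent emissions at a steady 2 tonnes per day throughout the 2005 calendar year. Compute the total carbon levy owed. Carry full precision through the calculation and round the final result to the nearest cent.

1 January – 25 April 2005: 115 days × 2 tonnes/day = 230 tonnes at €23.96/tonne → €5,510.80
26 April – 31 December 2005: 250 days × 2 tonnes/day = 500 tonnes at €26.67/tonne → €13,335.00

€18,845.80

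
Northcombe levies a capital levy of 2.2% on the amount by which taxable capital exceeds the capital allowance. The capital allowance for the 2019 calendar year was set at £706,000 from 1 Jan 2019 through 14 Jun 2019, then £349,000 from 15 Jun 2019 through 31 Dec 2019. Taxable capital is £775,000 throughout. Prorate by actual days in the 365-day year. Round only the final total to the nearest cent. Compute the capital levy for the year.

1 Jan – 14 Jun 2019: 165 days, exemption £706,000 → (£775,000 − £706,000) × 2.2% × 165/365 = £686.2192
15 Jun – 31 Dec 2019: 200 days, exemption £349,000 → (£775,000 − £349,000) × 2.2% × 200/365 = £5,135.3425
Total = £5,821.5616

£5,821.56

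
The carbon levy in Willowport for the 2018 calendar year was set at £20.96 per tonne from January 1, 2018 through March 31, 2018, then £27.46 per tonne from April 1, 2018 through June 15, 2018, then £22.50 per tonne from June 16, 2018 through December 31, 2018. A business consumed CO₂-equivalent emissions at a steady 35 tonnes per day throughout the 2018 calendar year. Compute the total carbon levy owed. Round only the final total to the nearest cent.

£295,780.10

January 1 – March 31, 2018: 90 days × 35 tonnes/day = 3,150 tonnes at £20.96/tonne → £66,024.00
April 1 – June 15, 2018: 76 days × 35 tonnes/day = 2,660 tonnes at £27.46/tonne → £73,043.60
June 16 – December 31, 2018: 199 days × 35 tonnes/day = 6,965 tonnes at £22.50/tonne → £156,712.50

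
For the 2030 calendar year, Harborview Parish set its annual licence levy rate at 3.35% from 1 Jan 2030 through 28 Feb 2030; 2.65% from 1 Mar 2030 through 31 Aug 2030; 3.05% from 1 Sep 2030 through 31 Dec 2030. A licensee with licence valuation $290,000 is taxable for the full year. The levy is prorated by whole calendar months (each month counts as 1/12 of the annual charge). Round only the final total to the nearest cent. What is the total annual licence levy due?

$8,410.00

1 Jan – 28 Feb 2030: 2 months at 3.35% → $290,000 × 3.35% × 2/12 = $1,619.1667
1 Mar – 31 Aug 2030: 6 months at 2.65% → $290,000 × 2.65% × 6/12 = $3,842.5000
1 Sep – 31 Dec 2030: 4 months at 3.05% → $290,000 × 3.05% × 4/12 = $2,948.3333
Total = $8,410.0000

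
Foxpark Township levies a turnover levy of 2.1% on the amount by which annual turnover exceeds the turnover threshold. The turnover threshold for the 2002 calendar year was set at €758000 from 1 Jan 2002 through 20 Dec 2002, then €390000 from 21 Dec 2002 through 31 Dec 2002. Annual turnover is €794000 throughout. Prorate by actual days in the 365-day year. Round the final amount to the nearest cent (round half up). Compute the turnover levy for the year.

€988.90

1 Jan – 20 Dec 2002: 354 days, exemption €758000 → (€794000 − €758000) × 2.1% × 354/365 = €733.2164
21 Dec – 31 Dec 2002: 11 days, exemption €390000 → (€794000 − €390000) × 2.1% × 11/365 = €255.6822
Total = €988.8986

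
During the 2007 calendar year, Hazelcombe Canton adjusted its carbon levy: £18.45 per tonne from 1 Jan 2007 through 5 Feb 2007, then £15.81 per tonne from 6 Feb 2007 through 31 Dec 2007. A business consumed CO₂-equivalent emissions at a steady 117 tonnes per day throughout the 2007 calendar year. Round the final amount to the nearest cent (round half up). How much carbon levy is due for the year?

1 Jan – 5 Feb 2007: 36 days × 117 tonnes/day = 4,212 tonnes at £18.45/tonne → £77,711.40
6 Feb – 31 Dec 2007: 329 days × 117 tonnes/day = 38,493 tonnes at £15.81/tonne → £608,574.33

£686,285.73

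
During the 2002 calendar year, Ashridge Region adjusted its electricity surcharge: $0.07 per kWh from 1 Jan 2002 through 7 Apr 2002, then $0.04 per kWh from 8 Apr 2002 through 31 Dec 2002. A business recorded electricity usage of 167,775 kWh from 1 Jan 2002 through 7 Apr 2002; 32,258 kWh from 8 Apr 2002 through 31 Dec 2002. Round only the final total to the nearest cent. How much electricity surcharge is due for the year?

1 Jan – 7 Apr 2002: 167,775 kWh at $0.07/kWh → $11,744.25
8 Apr – 31 Dec 2002: 32,258 kWh at $0.04/kWh → $1,290.32

$13,034.57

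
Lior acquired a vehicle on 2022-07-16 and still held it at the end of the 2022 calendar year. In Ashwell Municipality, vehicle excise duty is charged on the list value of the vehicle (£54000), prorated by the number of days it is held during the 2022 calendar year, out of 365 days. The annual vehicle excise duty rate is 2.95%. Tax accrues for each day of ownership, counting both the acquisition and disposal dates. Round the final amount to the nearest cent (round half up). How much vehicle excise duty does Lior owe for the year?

£737.58

Days held (2022-07-16 to 2022-12-31): 169 out of 365
Tax = £54000 × 2.95% × 169/365 = £737.5808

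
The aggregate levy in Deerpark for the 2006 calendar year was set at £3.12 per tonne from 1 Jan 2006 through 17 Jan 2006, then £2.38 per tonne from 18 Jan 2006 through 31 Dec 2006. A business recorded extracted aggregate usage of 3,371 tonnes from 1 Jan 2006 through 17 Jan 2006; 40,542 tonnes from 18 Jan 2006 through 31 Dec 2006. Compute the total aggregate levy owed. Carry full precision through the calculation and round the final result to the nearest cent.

£107007.48

1 Jan – 17 Jan 2006: 3,371 tonnes at £3.12/tonne → £10517.52
18 Jan – 31 Dec 2006: 40,542 tonnes at £2.38/tonne → £96489.96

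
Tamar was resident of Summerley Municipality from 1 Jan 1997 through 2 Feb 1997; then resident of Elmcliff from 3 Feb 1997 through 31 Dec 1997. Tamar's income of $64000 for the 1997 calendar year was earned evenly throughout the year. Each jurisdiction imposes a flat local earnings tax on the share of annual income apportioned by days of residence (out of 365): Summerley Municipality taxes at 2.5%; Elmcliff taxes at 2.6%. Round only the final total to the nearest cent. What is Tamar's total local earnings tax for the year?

$1658.21

Summerley Municipality, 1 Jan – 2 Feb 1997: 33 days → $64000 × 2.5% × 33/365 = $144.6575
Elmcliff, 3 Feb – 31 Dec 1997: 332 days → $64000 × 2.6% × 332/365 = $1513.5562
Total = $1658.2137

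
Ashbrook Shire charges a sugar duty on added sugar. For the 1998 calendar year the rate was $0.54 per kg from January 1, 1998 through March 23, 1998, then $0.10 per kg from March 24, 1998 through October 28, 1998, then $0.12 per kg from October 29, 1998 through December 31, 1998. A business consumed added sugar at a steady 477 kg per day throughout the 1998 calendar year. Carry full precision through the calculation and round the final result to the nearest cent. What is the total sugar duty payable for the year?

$35,231.22

January 1 – March 23, 1998: 82 days × 477 kg/day = 39,114 kg at $0.54/kg → $21,121.56
March 24 – October 28, 1998: 219 days × 477 kg/day = 104,463 kg at $0.10/kg → $10,446.30
October 29 – December 31, 1998: 64 days × 477 kg/day = 30,528 kg at $0.12/kg → $3,663.36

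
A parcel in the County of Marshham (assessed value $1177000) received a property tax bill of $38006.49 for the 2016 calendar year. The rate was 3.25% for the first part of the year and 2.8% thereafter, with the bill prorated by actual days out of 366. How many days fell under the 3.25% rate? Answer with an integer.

349 days

Let d = days at the first rate; then 366 − d days at the second rate.
$1177000 × [3.25%·d + 2.8%·(366−d)] / 366 = $38006.49
Solving gives d = 349, so the new rate took effect on 15 December 2016.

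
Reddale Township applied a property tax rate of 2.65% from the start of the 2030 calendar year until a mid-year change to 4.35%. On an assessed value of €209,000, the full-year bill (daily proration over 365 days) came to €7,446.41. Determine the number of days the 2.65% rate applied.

169 days

Let d = days at the first rate; then 365 − d days at the second rate.
€209,000 × [2.65%·d + 4.35%·(365−d)] / 365 = €7,446.41
Solving gives d = 169, so the new rate took effect on June 19, 2030.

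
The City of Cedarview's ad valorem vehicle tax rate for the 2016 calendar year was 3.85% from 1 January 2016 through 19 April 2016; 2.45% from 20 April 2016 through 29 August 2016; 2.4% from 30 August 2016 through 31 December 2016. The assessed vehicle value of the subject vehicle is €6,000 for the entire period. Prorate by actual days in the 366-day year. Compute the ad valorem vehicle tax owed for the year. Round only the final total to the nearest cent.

1 January – 19 April 2016: 110 days at 3.85% → €6,000 × 3.85% × 110/366 = €69.4262
20 April – 29 August 2016: 132 days at 2.45% → €6,000 × 2.45% × 132/366 = €53.0164
30 August – 31 December 2016: 124 days at 2.4% → €6,000 × 2.4% × 124/366 = €48.7869
Total = €171.2295

€171.23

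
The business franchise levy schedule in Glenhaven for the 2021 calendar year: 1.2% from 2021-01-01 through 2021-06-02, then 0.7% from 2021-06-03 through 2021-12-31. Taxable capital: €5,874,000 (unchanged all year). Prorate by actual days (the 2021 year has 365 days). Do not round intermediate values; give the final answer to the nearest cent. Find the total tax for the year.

€53,429.26

2021-01-01 to 2021-06-02: 153 days at 1.2% → €5,874,000 × 1.2% × 153/365 = €29,547.0247
2021-06-03 to 2021-12-31: 212 days at 0.7% → €5,874,000 × 0.7% × 212/365 = €23,882.2356
Total = €53,429.2603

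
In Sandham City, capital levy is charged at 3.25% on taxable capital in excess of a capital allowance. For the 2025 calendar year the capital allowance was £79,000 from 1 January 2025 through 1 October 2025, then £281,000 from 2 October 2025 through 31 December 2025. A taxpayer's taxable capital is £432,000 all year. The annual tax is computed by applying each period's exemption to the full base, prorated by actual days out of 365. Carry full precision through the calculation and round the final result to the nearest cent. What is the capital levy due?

£9,835.75

1 January – 1 October 2025: 274 days, exemption £79,000 → (£432,000 − £79,000) × 3.25% × 274/365 = £8,612.2329
2 October – 31 December 2025: 91 days, exemption £281,000 → (£432,000 − £281,000) × 3.25% × 91/365 = £1,223.5137
Total = £9,835.7466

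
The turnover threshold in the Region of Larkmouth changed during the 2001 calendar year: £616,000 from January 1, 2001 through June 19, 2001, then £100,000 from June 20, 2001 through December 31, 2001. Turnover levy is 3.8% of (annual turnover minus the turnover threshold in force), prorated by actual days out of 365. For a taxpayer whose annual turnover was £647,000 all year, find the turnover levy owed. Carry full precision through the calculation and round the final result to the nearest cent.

January 1 – June 19, 2001: 170 days, exemption £616,000 → (£647,000 − £616,000) × 3.8% × 170/365 = £548.6575
June 20 – December 31, 2001: 195 days, exemption £100,000 → (£647,000 − £100,000) × 3.8% × 195/365 = £11,104.8493
Total = £11,653.5068

£11,653.51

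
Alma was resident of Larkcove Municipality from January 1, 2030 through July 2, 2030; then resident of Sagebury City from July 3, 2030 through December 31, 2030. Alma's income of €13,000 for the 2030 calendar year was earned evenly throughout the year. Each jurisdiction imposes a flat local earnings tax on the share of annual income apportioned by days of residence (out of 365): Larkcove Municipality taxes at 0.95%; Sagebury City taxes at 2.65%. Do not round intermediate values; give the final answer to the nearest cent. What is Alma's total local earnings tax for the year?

Larkcove Municipality, January 1 – July 2, 2030: 183 days → €13,000 × 0.95% × 183/365 = €61.9192
Sagebury City, July 3 – December 31, 2030: 182 days → €13,000 × 2.65% × 182/365 = €171.7781
Total = €233.6973

€233.70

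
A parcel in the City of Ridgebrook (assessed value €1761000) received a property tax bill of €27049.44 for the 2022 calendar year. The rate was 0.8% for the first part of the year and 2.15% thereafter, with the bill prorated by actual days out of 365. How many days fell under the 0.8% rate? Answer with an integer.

166 days

Let d = days at the first rate; then 365 − d days at the second rate.
€1761000 × [0.8%·d + 2.15%·(365−d)] / 365 = €27049.44
Solving gives d = 166, so the new rate took effect on 16 June 2022.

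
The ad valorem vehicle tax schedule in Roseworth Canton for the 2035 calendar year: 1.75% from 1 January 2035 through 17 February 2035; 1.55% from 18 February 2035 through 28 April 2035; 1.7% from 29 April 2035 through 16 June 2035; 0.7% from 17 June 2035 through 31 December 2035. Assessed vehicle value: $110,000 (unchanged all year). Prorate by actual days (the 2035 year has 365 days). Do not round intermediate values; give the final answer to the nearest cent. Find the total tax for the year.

$1,248.88

1 January – 17 February 2035: 48 days at 1.75% → $110,000 × 1.75% × 48/365 = $253.1507
18 February – 28 April 2035: 70 days at 1.55% → $110,000 × 1.55% × 70/365 = $326.9863
29 April – 16 June 2035: 49 days at 1.7% → $110,000 × 1.7% × 49/365 = $251.0411
17 June – 31 December 2035: 198 days at 0.7% → $110,000 × 0.7% × 198/365 = $417.6986
Total = $1,248.8767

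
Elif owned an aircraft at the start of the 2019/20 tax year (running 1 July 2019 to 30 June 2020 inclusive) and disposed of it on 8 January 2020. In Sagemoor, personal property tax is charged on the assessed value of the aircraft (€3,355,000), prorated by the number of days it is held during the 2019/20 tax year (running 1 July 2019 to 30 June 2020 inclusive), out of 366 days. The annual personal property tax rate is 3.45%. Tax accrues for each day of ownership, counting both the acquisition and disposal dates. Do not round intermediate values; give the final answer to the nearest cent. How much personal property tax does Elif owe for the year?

Days held (1 July 2019 – 8 January 2020): 192 out of 366
Tax = €3,355,000 × 3.45% × 192/366 = €60,720.0000

€60,720.00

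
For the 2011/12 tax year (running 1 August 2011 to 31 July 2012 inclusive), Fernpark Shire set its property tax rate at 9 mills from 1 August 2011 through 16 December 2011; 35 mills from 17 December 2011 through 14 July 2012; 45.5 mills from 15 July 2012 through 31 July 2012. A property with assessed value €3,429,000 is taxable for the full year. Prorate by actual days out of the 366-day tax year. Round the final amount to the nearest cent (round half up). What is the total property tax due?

€88,071.90

1 August – 16 December 2011: 138 days at 9 mills → €3,429,000 × 0.9% × 138/366 = €11,636.1148
17 December 2011 – 14 July 2012: 211 days at 35 mills → €3,429,000 × 3.5% × 211/366 = €69,188.9754
15 July – 31 July 2012: 17 days at 45.5 mills → €3,429,000 × 4.55% × 17/366 = €7,246.8074
Total = €88,071.8975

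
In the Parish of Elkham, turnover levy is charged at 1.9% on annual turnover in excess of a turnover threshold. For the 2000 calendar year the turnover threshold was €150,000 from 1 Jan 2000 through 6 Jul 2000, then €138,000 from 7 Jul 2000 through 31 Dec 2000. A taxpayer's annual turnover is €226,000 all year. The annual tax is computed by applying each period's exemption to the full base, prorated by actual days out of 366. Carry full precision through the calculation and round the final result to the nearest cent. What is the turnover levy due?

1 Jan – 6 Jul 2000: 188 days, exemption €150,000 → (€226,000 − €150,000) × 1.9% × 188/366 = €741.7268
7 Jul – 31 Dec 2000: 178 days, exemption €138,000 → (€226,000 − €138,000) × 1.9% × 178/366 = €813.1585
Total = €1,554.8852

€1,554.89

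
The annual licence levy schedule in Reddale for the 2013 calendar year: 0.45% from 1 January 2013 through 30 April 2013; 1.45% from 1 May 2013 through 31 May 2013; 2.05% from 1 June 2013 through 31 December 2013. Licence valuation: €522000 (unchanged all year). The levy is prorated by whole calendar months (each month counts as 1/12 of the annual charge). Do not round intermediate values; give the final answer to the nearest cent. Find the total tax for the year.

1 January – 30 April 2013: 4 months at 0.45% → €522000 × 0.45% × 4/12 = €783.0000
1 May – 31 May 2013: 1 month at 1.45% → €522000 × 1.45% × 1/12 = €630.7500
1 June – 31 December 2013: 7 months at 2.05% → €522000 × 2.05% × 7/12 = €6242.2500
Total = €7656.0000

€7656.00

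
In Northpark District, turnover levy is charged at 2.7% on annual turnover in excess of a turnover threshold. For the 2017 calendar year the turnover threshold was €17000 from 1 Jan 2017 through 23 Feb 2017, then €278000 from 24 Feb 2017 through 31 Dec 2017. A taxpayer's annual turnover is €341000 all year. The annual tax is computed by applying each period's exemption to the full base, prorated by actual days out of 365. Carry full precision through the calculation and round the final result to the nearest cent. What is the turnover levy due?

€2743.57

1 Jan – 23 Feb 2017: 54 days, exemption €17000 → (€341000 − €17000) × 2.7% × 54/365 = €1294.2247
24 Feb – 31 Dec 2017: 311 days, exemption €278000 → (€341000 − €278000) × 2.7% × 311/365 = €1449.3452
Total = €2743.5699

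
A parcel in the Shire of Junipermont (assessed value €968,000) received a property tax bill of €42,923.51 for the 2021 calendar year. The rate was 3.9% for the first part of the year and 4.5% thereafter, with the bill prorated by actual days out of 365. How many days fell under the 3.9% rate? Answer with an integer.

40 days

Let d = days at the first rate; then 365 − d days at the second rate.
€968,000 × [3.9%·d + 4.5%·(365−d)] / 365 = €42,923.51
Solving gives d = 40, so the new rate took effect on 10 Feb 2021.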